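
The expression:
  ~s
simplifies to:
~s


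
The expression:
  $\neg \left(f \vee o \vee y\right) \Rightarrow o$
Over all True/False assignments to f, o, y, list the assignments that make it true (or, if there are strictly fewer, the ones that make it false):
is false only for:
  f=False, o=False, y=False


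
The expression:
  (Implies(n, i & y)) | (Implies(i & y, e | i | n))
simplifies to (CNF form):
True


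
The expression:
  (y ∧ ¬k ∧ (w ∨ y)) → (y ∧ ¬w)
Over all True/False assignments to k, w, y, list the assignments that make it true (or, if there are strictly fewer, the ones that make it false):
is false only for:
  k=False, w=True, y=True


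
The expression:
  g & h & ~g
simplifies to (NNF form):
False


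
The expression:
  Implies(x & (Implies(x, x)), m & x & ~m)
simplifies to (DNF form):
~x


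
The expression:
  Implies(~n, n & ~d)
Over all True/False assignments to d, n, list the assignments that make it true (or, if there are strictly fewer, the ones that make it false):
is true only for:
  d=False, n=True;
  d=True, n=True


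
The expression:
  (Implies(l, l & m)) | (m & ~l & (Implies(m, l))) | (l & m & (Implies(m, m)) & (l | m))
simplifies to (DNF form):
m | ~l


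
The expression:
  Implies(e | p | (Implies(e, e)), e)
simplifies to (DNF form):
e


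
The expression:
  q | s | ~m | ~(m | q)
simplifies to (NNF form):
q | s | ~m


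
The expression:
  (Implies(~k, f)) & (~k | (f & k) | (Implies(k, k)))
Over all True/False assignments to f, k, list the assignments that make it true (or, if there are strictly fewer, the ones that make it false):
is false only for:
  f=False, k=False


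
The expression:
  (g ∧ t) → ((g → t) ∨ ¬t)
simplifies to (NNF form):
True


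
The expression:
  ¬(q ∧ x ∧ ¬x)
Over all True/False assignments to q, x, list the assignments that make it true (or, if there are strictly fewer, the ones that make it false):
is always true.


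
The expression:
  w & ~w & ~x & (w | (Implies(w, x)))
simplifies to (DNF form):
False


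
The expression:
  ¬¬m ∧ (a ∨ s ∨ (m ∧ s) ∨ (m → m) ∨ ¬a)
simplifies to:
m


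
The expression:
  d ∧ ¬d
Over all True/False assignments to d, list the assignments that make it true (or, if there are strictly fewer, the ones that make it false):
is never true.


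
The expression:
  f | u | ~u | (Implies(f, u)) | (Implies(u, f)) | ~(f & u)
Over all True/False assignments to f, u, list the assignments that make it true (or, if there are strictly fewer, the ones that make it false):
is always true.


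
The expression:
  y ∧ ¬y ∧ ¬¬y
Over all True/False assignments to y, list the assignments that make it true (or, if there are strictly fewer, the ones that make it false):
is never true.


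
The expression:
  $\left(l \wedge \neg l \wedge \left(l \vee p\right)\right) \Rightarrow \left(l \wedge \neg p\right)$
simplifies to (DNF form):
$\text{True}$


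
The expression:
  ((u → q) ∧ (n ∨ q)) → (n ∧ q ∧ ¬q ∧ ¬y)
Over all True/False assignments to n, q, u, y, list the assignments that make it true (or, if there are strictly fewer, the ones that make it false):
is true only for:
  n=False, q=False, u=False, y=False;
  n=False, q=False, u=False, y=True;
  n=False, q=False, u=True, y=False;
  n=False, q=False, u=True, y=True;
  n=True, q=False, u=True, y=False;
  n=True, q=False, u=True, y=True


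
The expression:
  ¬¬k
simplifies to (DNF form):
k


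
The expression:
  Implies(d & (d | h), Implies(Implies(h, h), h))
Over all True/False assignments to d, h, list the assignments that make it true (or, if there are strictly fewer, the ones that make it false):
is false only for:
  d=True, h=False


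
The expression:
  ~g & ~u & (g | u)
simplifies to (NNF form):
False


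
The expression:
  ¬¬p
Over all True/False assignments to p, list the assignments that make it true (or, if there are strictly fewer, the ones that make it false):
is true only for:
  p=True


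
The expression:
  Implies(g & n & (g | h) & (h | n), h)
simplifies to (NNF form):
h | ~g | ~n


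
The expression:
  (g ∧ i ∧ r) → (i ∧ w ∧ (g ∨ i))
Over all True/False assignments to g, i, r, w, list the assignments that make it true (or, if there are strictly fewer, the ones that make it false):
is false only for:
  g=True, i=True, r=True, w=False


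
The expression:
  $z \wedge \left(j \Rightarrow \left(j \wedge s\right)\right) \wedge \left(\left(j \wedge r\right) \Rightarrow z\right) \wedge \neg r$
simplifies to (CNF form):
$z \wedge \neg r \wedge \left(s \vee \neg j\right)$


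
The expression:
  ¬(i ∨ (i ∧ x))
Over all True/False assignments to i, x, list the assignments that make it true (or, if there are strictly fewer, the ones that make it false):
is true only for:
  i=False, x=False;
  i=False, x=True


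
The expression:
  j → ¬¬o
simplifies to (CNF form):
o ∨ ¬j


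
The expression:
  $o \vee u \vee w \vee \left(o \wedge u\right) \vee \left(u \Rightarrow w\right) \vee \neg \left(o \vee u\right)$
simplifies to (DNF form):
$\text{True}$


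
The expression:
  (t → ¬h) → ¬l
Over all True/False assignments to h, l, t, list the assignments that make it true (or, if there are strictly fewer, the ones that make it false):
is false only for:
  h=False, l=True, t=False;
  h=False, l=True, t=True;
  h=True, l=True, t=False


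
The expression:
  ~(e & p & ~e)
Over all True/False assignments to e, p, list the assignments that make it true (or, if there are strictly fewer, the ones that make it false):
is always true.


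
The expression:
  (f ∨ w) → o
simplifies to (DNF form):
o ∨ (¬f ∧ ¬w)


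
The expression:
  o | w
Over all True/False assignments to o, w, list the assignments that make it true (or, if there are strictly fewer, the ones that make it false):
is false only for:
  o=False, w=False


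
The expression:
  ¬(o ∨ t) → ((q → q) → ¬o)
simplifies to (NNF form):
True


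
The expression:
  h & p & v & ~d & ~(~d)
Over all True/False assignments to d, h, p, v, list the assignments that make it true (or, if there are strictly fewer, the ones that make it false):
is never true.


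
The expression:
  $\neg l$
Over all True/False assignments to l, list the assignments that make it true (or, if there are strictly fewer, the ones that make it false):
is true only for:
  l=False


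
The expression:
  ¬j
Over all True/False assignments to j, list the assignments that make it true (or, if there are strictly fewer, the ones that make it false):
is true only for:
  j=False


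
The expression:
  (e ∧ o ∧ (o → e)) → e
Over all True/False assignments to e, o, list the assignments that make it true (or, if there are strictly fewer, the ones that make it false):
is always true.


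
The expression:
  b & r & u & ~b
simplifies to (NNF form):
False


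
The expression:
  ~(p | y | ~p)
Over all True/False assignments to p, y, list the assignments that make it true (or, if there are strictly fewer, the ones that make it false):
is never true.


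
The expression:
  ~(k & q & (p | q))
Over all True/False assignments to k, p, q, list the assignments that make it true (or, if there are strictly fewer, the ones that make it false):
is false only for:
  k=True, p=False, q=True;
  k=True, p=True, q=True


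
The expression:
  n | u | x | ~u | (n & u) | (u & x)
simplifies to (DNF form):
True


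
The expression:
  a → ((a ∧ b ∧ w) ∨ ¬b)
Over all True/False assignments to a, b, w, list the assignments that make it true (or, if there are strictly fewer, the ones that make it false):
is false only for:
  a=True, b=True, w=False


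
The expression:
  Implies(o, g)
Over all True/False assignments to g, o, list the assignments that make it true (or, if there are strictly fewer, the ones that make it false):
is false only for:
  g=False, o=True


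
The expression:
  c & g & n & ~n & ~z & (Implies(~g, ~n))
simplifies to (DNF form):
False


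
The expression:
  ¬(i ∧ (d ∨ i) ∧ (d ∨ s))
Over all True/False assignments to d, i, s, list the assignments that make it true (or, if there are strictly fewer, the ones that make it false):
is false only for:
  d=False, i=True, s=True;
  d=True, i=True, s=False;
  d=True, i=True, s=True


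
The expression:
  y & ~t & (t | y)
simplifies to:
y & ~t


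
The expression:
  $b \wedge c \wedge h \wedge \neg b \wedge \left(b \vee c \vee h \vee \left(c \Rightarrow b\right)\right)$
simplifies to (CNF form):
$\text{False}$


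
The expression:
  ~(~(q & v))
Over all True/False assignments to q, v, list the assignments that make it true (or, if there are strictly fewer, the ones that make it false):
is true only for:
  q=True, v=True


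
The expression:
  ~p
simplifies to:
~p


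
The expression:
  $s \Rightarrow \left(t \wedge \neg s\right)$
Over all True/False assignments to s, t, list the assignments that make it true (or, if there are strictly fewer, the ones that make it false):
is true only for:
  s=False, t=False;
  s=False, t=True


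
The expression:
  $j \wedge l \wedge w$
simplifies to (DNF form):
$j \wedge l \wedge w$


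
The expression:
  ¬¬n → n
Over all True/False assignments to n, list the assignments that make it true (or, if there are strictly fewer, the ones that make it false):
is always true.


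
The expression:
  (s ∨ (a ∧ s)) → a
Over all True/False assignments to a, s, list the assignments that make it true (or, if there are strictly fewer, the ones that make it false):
is false only for:
  a=False, s=True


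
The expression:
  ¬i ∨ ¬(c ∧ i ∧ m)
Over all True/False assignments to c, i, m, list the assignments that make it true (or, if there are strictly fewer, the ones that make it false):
is false only for:
  c=True, i=True, m=True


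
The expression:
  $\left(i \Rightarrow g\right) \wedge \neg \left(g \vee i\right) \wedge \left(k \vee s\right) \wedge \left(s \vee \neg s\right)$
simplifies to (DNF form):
$\left(k \wedge \neg g \wedge \neg i\right) \vee \left(s \wedge \neg g \wedge \neg i\right)$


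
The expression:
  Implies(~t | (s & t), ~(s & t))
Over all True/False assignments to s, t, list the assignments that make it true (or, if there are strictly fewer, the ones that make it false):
is false only for:
  s=True, t=True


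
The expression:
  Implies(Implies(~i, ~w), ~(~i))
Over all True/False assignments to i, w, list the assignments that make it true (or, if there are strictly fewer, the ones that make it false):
is false only for:
  i=False, w=False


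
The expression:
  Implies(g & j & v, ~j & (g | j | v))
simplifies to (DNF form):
~g | ~j | ~v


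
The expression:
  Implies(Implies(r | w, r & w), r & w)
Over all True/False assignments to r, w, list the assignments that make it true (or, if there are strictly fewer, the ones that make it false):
is false only for:
  r=False, w=False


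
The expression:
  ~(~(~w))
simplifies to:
~w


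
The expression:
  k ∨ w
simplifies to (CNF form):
k ∨ w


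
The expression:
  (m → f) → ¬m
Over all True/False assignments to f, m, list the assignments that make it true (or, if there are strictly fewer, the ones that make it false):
is false only for:
  f=True, m=True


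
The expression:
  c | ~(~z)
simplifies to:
c | z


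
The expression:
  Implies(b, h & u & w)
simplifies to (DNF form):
~b | (h & u & w)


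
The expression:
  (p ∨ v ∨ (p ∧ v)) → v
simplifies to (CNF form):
v ∨ ¬p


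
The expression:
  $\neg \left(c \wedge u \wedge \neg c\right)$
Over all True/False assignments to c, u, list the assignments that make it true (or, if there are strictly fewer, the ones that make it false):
is always true.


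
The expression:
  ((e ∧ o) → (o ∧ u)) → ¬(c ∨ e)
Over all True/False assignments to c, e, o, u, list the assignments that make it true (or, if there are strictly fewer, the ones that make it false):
is true only for:
  c=False, e=False, o=False, u=False;
  c=False, e=False, o=False, u=True;
  c=False, e=False, o=True, u=False;
  c=False, e=False, o=True, u=True;
  c=False, e=True, o=True, u=False;
  c=True, e=True, o=True, u=False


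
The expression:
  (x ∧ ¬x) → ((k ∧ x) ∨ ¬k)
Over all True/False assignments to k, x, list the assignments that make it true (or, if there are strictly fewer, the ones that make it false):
is always true.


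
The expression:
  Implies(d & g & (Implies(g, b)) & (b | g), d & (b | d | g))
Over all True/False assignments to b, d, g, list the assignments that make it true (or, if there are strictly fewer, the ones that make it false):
is always true.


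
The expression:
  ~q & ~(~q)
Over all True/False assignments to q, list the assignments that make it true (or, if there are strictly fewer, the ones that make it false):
is never true.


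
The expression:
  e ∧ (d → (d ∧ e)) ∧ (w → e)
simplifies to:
e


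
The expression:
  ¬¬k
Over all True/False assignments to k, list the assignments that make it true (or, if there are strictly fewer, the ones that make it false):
is true only for:
  k=True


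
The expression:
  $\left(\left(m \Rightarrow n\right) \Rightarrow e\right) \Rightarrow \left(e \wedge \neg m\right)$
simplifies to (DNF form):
$\left(n \wedge \neg e\right) \vee \neg m$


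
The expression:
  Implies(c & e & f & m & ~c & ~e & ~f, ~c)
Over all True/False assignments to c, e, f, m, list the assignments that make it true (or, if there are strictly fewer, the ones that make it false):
is always true.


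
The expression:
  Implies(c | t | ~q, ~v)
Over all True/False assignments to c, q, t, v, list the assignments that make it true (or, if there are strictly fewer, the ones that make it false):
is false only for:
  c=False, q=False, t=False, v=True;
  c=False, q=False, t=True, v=True;
  c=False, q=True, t=True, v=True;
  c=True, q=False, t=False, v=True;
  c=True, q=False, t=True, v=True;
  c=True, q=True, t=False, v=True;
  c=True, q=True, t=True, v=True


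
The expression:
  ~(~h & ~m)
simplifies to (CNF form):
h | m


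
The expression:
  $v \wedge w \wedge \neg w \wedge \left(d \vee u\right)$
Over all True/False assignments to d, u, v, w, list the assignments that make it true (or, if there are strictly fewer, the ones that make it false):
is never true.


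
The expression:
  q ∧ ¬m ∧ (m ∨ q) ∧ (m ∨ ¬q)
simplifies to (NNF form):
False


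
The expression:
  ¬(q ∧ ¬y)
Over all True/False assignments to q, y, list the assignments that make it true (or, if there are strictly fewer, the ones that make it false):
is false only for:
  q=True, y=False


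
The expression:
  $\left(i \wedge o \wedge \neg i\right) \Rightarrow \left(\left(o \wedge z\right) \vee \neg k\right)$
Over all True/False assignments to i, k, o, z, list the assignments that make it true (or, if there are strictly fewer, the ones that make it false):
is always true.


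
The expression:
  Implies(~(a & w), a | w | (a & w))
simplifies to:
a | w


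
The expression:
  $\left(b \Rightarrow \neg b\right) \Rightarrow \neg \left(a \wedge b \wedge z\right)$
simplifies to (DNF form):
$\text{True}$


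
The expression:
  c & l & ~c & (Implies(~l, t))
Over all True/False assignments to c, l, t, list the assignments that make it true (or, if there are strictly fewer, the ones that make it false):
is never true.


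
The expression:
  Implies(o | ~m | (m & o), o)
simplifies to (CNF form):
m | o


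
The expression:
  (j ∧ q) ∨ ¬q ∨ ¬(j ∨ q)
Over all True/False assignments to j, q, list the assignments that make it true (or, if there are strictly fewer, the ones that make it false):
is false only for:
  j=False, q=True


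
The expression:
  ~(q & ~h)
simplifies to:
h | ~q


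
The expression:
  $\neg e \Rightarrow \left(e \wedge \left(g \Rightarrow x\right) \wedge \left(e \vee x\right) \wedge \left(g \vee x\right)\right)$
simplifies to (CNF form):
$e$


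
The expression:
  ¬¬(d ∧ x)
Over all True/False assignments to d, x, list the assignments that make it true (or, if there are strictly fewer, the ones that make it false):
is true only for:
  d=True, x=True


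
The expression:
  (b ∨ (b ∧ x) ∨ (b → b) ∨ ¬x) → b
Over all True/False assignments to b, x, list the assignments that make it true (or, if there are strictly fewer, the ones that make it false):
is true only for:
  b=True, x=False;
  b=True, x=True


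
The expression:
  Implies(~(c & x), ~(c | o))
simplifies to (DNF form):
(c & x) | (~c & ~o)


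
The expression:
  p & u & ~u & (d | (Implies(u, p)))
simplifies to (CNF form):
False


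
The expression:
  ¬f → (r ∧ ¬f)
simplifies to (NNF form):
f ∨ r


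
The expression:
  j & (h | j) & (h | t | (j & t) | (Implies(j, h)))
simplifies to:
j & (h | t)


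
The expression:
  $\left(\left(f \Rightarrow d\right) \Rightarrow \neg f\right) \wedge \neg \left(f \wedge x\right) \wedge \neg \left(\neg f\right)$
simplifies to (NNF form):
$f \wedge \neg d \wedge \neg x$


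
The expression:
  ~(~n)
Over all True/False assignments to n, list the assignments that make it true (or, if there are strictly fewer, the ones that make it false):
is true only for:
  n=True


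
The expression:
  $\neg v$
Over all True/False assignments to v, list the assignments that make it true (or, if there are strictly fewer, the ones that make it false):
is true only for:
  v=False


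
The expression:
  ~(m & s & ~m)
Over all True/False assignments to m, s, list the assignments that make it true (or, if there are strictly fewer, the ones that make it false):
is always true.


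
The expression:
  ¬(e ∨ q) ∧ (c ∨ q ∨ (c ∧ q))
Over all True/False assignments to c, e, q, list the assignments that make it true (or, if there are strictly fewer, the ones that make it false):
is true only for:
  c=True, e=False, q=False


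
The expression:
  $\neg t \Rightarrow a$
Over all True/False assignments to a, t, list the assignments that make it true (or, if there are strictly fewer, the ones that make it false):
is false only for:
  a=False, t=False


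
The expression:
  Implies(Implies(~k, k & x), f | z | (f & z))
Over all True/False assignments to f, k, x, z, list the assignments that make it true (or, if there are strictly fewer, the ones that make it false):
is false only for:
  f=False, k=True, x=False, z=False;
  f=False, k=True, x=True, z=False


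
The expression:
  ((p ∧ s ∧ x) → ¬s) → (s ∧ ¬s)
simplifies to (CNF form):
p ∧ s ∧ x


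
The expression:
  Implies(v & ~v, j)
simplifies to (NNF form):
True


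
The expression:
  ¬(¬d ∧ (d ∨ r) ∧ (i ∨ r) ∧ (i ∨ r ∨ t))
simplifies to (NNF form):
d ∨ ¬r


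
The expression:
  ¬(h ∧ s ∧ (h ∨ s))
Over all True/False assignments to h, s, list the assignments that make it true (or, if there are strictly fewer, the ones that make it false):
is false only for:
  h=True, s=True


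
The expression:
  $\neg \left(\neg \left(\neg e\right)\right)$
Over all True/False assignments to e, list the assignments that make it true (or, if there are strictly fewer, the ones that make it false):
is true only for:
  e=False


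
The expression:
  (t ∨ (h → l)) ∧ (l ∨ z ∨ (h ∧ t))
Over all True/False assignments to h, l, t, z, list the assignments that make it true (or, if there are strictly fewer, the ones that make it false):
is false only for:
  h=False, l=False, t=False, z=False;
  h=False, l=False, t=True, z=False;
  h=True, l=False, t=False, z=False;
  h=True, l=False, t=False, z=True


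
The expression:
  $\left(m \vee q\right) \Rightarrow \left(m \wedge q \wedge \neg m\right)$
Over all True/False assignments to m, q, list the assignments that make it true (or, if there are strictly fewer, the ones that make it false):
is true only for:
  m=False, q=False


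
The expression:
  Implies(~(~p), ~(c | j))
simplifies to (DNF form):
~p | (~c & ~j)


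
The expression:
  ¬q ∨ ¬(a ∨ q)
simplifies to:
¬q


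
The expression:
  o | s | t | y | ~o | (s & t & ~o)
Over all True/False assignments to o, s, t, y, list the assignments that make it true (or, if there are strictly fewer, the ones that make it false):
is always true.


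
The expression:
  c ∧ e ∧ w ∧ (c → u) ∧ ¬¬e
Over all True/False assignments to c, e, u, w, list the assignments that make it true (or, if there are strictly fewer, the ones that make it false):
is true only for:
  c=True, e=True, u=True, w=True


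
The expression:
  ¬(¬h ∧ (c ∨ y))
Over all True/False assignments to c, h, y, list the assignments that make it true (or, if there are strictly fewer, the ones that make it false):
is false only for:
  c=False, h=False, y=True;
  c=True, h=False, y=False;
  c=True, h=False, y=True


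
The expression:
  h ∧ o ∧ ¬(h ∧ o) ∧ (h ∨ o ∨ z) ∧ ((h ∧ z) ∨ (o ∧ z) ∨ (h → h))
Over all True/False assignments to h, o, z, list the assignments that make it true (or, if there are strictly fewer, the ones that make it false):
is never true.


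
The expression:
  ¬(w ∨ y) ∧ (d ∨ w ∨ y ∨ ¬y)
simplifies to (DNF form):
¬w ∧ ¬y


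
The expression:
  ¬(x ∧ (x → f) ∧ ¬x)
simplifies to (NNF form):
True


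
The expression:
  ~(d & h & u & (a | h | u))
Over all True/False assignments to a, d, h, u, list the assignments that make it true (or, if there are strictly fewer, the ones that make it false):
is false only for:
  a=False, d=True, h=True, u=True;
  a=True, d=True, h=True, u=True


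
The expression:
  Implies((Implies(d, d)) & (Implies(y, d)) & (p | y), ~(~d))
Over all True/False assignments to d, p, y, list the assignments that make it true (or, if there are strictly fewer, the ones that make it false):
is false only for:
  d=False, p=True, y=False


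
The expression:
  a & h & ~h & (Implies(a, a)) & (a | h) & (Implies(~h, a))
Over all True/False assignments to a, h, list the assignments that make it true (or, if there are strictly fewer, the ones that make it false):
is never true.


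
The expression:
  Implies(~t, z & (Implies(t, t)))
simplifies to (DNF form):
t | z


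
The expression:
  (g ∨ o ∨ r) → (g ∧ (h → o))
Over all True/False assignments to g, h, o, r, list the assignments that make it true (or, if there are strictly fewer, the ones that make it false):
is true only for:
  g=False, h=False, o=False, r=False;
  g=False, h=True, o=False, r=False;
  g=True, h=False, o=False, r=False;
  g=True, h=False, o=False, r=True;
  g=True, h=False, o=True, r=False;
  g=True, h=False, o=True, r=True;
  g=True, h=True, o=True, r=False;
  g=True, h=True, o=True, r=True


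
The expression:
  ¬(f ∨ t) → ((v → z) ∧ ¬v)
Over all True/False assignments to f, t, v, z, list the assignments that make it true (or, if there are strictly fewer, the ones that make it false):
is false only for:
  f=False, t=False, v=True, z=False;
  f=False, t=False, v=True, z=True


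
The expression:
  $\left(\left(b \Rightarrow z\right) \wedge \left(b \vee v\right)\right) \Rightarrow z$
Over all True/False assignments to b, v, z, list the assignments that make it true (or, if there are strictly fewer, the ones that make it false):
is false only for:
  b=False, v=True, z=False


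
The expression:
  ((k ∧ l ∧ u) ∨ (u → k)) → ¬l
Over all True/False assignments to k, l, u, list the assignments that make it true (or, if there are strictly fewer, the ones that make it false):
is false only for:
  k=False, l=True, u=False;
  k=True, l=True, u=False;
  k=True, l=True, u=True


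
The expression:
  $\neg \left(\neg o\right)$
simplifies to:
$o$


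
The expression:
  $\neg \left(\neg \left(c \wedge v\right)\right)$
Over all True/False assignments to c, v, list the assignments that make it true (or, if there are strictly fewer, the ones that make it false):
is true only for:
  c=True, v=True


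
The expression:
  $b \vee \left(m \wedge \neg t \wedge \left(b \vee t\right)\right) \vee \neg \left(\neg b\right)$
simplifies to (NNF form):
$b$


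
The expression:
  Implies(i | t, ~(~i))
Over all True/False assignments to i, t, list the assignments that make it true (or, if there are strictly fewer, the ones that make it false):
is false only for:
  i=False, t=True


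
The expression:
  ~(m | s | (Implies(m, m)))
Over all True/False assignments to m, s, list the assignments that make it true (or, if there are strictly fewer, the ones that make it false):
is never true.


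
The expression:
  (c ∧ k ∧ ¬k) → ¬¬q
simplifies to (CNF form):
True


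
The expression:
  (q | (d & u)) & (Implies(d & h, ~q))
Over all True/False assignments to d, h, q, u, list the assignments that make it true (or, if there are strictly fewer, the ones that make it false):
is true only for:
  d=False, h=False, q=True, u=False;
  d=False, h=False, q=True, u=True;
  d=False, h=True, q=True, u=False;
  d=False, h=True, q=True, u=True;
  d=True, h=False, q=False, u=True;
  d=True, h=False, q=True, u=False;
  d=True, h=False, q=True, u=True;
  d=True, h=True, q=False, u=True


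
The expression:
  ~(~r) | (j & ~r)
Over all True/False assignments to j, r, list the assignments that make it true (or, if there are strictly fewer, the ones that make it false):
is false only for:
  j=False, r=False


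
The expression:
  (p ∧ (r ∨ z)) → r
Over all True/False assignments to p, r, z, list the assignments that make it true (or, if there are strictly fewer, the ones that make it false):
is false only for:
  p=True, r=False, z=True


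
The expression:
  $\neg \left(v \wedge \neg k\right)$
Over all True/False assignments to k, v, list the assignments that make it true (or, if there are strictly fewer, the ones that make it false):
is false only for:
  k=False, v=True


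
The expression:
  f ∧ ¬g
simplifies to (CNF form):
f ∧ ¬g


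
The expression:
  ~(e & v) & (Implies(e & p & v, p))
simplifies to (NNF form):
~e | ~v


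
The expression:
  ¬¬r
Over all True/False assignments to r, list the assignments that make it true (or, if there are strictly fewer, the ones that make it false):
is true only for:
  r=True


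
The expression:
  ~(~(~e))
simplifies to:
~e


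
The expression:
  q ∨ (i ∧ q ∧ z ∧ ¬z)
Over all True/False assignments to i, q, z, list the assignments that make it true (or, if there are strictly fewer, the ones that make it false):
is true only for:
  i=False, q=True, z=False;
  i=False, q=True, z=True;
  i=True, q=True, z=False;
  i=True, q=True, z=True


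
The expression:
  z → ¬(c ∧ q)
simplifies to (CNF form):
¬c ∨ ¬q ∨ ¬z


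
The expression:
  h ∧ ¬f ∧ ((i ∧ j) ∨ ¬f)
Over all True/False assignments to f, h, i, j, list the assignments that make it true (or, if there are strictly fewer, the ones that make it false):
is true only for:
  f=False, h=True, i=False, j=False;
  f=False, h=True, i=False, j=True;
  f=False, h=True, i=True, j=False;
  f=False, h=True, i=True, j=True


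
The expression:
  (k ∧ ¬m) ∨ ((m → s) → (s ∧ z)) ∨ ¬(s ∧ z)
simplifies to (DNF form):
True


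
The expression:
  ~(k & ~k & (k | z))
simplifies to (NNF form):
True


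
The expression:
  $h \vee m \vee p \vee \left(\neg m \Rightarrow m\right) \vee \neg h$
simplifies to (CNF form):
$\text{True}$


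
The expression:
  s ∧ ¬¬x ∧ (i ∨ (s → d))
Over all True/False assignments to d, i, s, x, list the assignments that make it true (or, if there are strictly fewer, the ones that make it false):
is true only for:
  d=False, i=True, s=True, x=True;
  d=True, i=False, s=True, x=True;
  d=True, i=True, s=True, x=True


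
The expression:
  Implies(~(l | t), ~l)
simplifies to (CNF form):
True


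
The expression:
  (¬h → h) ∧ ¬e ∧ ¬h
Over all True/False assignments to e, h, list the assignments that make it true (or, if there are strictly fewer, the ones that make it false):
is never true.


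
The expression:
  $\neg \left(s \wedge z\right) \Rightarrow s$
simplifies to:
$s$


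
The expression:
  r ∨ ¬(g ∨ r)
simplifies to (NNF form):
r ∨ ¬g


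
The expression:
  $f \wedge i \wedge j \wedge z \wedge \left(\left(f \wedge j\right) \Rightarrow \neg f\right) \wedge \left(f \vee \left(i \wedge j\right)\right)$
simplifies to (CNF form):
$\text{False}$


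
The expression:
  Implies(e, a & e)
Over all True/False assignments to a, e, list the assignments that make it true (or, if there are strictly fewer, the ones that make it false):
is false only for:
  a=False, e=True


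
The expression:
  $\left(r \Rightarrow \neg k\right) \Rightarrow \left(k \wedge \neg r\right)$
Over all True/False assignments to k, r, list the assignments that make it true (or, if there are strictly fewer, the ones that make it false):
is true only for:
  k=True, r=False;
  k=True, r=True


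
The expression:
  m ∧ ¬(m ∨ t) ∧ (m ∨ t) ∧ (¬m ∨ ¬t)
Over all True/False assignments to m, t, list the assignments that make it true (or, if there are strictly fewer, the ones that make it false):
is never true.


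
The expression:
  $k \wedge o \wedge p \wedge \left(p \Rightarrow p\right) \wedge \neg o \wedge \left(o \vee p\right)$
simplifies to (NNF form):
$\text{False}$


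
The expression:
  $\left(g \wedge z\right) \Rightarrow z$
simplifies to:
$\text{True}$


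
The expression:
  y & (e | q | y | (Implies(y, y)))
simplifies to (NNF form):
y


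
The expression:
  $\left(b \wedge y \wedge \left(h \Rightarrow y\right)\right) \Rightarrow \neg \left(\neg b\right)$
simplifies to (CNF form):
$\text{True}$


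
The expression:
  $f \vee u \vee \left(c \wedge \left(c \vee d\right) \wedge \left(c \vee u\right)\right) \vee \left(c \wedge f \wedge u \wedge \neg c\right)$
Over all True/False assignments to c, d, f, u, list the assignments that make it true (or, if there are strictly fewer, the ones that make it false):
is false only for:
  c=False, d=False, f=False, u=False;
  c=False, d=True, f=False, u=False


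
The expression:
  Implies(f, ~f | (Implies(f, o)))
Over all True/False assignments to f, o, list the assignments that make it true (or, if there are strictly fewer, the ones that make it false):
is false only for:
  f=True, o=False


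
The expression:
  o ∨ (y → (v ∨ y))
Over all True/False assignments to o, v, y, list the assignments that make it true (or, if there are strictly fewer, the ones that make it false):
is always true.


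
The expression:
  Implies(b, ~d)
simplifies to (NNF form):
~b | ~d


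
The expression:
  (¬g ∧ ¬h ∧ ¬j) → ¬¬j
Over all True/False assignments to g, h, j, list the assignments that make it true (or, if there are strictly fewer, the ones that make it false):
is false only for:
  g=False, h=False, j=False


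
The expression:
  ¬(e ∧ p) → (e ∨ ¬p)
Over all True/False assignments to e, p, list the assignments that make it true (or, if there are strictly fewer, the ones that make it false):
is false only for:
  e=False, p=True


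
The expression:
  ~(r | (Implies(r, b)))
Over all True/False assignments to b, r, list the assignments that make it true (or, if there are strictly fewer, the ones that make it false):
is never true.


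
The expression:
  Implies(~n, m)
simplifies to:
m | n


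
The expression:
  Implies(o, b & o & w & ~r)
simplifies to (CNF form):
(b | ~o) & (w | ~o) & (~o | ~r)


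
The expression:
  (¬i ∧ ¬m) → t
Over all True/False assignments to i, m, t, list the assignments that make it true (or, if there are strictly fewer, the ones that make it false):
is false only for:
  i=False, m=False, t=False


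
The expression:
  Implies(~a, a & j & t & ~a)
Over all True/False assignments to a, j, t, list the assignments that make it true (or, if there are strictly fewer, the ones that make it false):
is true only for:
  a=True, j=False, t=False;
  a=True, j=False, t=True;
  a=True, j=True, t=False;
  a=True, j=True, t=True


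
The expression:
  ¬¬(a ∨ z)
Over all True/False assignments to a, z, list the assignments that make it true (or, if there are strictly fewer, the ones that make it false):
is false only for:
  a=False, z=False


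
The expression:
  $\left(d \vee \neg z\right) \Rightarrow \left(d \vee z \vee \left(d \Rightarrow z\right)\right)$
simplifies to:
$\text{True}$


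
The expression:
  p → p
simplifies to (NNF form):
True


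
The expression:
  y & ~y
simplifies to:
False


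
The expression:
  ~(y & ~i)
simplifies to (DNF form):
i | ~y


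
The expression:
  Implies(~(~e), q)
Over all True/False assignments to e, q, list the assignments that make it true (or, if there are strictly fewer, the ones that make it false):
is false only for:
  e=True, q=False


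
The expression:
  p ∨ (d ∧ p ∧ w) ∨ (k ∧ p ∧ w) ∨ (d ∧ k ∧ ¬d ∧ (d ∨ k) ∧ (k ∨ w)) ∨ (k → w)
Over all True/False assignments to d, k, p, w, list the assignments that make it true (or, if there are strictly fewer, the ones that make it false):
is false only for:
  d=False, k=True, p=False, w=False;
  d=True, k=True, p=False, w=False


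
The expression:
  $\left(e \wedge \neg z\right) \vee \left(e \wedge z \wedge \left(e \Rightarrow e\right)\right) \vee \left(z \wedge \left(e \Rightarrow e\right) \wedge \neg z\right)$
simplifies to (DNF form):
$e$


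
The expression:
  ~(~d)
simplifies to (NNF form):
d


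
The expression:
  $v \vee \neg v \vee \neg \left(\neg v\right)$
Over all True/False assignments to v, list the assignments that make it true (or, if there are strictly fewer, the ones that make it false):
is always true.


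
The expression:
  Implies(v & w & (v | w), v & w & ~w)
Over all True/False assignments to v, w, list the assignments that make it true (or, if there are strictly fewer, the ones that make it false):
is false only for:
  v=True, w=True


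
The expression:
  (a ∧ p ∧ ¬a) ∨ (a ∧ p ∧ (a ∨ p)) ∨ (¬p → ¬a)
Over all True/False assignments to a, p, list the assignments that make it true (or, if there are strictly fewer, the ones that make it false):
is false only for:
  a=True, p=False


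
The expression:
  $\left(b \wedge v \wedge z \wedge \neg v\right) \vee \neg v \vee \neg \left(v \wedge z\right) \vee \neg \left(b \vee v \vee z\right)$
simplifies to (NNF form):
$\neg v \vee \neg z$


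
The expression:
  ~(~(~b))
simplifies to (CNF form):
~b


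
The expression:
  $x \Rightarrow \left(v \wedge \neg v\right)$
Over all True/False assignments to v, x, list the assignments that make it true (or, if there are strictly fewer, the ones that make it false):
is true only for:
  v=False, x=False;
  v=True, x=False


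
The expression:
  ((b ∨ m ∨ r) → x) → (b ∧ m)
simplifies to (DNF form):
(b ∧ m) ∨ (b ∧ ¬x) ∨ (m ∧ ¬x) ∨ (r ∧ ¬x)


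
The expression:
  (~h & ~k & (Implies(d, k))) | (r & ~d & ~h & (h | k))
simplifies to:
~d & ~h & (r | ~k)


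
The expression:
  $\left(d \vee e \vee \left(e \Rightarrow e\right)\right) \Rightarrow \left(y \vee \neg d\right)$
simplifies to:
$y \vee \neg d$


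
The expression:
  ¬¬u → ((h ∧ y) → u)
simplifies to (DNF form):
True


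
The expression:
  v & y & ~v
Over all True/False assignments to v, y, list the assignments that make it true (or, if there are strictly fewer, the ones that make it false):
is never true.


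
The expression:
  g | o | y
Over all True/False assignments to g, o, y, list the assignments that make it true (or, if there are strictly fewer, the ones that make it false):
is false only for:
  g=False, o=False, y=False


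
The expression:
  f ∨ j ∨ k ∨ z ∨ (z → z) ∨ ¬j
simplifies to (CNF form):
True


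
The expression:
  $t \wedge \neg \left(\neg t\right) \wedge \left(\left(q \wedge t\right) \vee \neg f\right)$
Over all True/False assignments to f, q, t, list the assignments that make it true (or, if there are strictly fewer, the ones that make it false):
is true only for:
  f=False, q=False, t=True;
  f=False, q=True, t=True;
  f=True, q=True, t=True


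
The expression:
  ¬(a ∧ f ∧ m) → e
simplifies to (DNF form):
e ∨ (a ∧ f ∧ m)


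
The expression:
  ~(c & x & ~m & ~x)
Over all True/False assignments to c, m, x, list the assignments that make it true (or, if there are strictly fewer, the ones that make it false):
is always true.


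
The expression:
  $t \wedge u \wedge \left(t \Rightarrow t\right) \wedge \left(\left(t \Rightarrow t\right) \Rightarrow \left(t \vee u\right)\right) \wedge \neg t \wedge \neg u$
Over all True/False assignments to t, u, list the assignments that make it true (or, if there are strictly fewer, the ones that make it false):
is never true.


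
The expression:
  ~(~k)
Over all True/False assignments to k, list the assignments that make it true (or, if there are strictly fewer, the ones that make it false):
is true only for:
  k=True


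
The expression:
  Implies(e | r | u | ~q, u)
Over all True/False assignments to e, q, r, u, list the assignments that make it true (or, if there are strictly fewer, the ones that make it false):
is false only for:
  e=False, q=False, r=False, u=False;
  e=False, q=False, r=True, u=False;
  e=False, q=True, r=True, u=False;
  e=True, q=False, r=False, u=False;
  e=True, q=False, r=True, u=False;
  e=True, q=True, r=False, u=False;
  e=True, q=True, r=True, u=False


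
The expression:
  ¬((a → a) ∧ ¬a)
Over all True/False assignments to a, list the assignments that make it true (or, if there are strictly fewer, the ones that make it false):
is true only for:
  a=True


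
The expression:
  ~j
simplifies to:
~j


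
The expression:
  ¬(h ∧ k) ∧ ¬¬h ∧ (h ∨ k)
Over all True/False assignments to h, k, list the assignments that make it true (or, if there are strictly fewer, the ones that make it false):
is true only for:
  h=True, k=False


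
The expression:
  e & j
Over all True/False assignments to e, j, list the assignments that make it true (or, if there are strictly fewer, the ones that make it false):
is true only for:
  e=True, j=True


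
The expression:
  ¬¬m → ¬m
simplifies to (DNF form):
¬m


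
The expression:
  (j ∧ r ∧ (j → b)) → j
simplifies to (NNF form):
True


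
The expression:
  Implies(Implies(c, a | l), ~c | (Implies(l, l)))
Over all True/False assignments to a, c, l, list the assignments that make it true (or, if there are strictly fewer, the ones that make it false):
is always true.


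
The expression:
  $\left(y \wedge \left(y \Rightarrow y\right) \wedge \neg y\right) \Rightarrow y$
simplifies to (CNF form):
$\text{True}$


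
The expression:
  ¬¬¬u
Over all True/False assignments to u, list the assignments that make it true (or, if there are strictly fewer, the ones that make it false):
is true only for:
  u=False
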